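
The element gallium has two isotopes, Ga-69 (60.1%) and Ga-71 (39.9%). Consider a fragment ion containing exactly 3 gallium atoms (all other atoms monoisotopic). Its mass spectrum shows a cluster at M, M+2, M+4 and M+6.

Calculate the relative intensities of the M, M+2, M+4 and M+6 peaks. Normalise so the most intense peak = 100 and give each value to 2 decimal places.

50.21 : 100.00 : 66.39 : 14.69

Each Ga atom is independently Ga-69 (p = 0.601) or Ga-71 (q = 0.399); the cluster is the binomial expansion (p + q)^3.
P(M) = 0.601^3 = 0.217082
P(M+2) = 3 × 0.601^2 × 0.399^1 = 0.432358
P(M+4) = 3 × 0.601^1 × 0.399^2 = 0.287039
P(M+6) = 0.399^3 = 0.063521
The M+2 peak is largest (0.432358); scaling to 100 gives 50.21 : 100.00 : 66.39 : 14.69.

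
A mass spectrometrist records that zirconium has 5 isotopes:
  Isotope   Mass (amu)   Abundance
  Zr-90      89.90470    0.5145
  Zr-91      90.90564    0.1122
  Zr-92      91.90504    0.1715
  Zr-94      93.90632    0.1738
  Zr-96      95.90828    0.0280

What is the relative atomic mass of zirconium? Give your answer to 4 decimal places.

91.2236 amu

Average mass = Σ (abundance × isotope mass) = 0.5145 × 89.90470 + 0.1122 × 90.90564 + 0.1715 × 91.90504 + 0.1738 × 93.90632 + 0.0280 × 95.90828
= 46.255968 + 10.199613 + 15.761714 + 16.320918 + 2.685432 = 91.223645 amu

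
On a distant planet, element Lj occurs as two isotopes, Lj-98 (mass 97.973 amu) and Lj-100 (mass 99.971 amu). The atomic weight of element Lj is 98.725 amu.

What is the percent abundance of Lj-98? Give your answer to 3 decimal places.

Let x be the fractional abundance of Lj-98; then Lj-100 has abundance 1 − x.
97.973·x + 99.971·(1 − x) = 98.725
(97.973 − 99.971)·x = 98.725 − 99.971
x = -1.246 / -1.998 = 0.62362 → 62.362% Lj-98, 37.638% Lj-100.

62.362%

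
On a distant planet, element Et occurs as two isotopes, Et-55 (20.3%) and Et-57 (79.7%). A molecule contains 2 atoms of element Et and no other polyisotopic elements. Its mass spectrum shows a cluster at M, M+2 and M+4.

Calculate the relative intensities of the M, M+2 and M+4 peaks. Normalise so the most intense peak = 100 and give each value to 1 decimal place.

The 2 Et atoms are independent, so intensities follow the terms of (0.203 + 0.797)^2.
P(M) = 0.203^2 = 0.041209
P(M+2) = 2 × 0.203^1 × 0.797^1 = 0.323582
P(M+4) = 0.797^2 = 0.635209
The M+4 peak is largest (0.635209); scaling to 100 gives 6.5 : 50.9 : 100.0.

6.5 : 50.9 : 100.0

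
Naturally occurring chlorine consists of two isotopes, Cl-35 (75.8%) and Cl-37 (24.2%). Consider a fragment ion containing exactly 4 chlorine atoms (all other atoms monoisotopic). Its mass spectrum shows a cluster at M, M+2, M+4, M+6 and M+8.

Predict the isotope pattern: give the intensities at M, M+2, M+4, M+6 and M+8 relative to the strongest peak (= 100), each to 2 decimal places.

Expanding (0.758 + 0.242)^4:
P(M) = 0.758^4 = 0.330124
P(M+2) = 4 × 0.758^3 × 0.242^1 = 0.421583
P(M+4) = 6 × 0.758^2 × 0.242^2 = 0.201893
P(M+6) = 4 × 0.758^1 × 0.242^3 = 0.042971
P(M+8) = 0.242^4 = 0.003430
The M+2 peak is largest (0.421583); scaling to 100 gives 78.31 : 100.00 : 47.89 : 10.19 : 0.81.

78.31 : 100.00 : 47.89 : 10.19 : 0.81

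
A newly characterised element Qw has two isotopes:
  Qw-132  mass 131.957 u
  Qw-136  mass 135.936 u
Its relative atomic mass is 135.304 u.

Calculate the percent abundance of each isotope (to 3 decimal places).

Qw-132: 15.883%, Qw-136: 84.117%

With x = fraction of Qw-132 (so Qw-136 is 1 − x):
131.957·x + 135.936·(1 − x) = 135.304
(131.957 − 135.936)·x = 135.304 − 135.936
x = -0.632 / -3.979 = 0.15883 → 15.883% Qw-132, 84.117% Qw-136.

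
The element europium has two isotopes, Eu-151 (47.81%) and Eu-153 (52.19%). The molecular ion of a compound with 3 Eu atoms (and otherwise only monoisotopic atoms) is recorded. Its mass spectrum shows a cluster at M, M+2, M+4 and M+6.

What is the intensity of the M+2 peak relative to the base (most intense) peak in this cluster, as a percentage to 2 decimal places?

91.61%

Binomial terms of (0.4781 + 0.5219)^3: M 0.1093, M+2 0.3579, M+4 0.3907, M+6 0.1422 → M+4 is the base peak.
P(M+4) = C(3,2) × 0.4781^1 × 0.5219^2 = 3 × 0.4781 × 0.27237961 = 0.390674 (base)
P(M+2) = C(3,1) × 0.4781^2 × 0.5219^1 = 3 × 0.22857961 × 0.5219 = 0.357887
Relative intensity = 0.357887 / 0.390674 × 100 = 91.61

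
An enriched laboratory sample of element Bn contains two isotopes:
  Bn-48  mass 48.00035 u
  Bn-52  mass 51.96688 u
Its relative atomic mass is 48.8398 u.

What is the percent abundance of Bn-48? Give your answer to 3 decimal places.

Writing the weighted mean with unknown fraction x of Bn-48:
48.00035·x + 51.96688·(1 − x) = 48.8398
(48.00035 − 51.96688)·x = 48.8398 − 51.96688
x = -3.12708 / -3.96653 = 0.78837 → 78.837% Bn-48, 21.163% Bn-52.

78.837%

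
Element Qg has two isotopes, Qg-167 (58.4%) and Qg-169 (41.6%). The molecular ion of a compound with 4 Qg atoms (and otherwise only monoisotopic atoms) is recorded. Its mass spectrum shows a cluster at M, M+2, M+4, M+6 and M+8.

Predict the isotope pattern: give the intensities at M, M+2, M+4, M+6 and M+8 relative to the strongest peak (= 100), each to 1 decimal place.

32.8 : 93.6 : 100.0 : 47.5 : 8.5

The 4 Qg atoms are independent, so intensities follow the terms of (0.584 + 0.416)^4.
P(M) = 0.584^4 = 0.116319
P(M+2) = 4 × 0.584^3 × 0.416^1 = 0.331430
P(M+4) = 6 × 0.584^2 × 0.416^2 = 0.354131
P(M+6) = 4 × 0.584^1 × 0.416^3 = 0.168172
P(M+8) = 0.416^4 = 0.029948
The M+4 peak is largest (0.354131); scaling to 100 gives 32.8 : 93.6 : 100.0 : 47.5 : 8.5.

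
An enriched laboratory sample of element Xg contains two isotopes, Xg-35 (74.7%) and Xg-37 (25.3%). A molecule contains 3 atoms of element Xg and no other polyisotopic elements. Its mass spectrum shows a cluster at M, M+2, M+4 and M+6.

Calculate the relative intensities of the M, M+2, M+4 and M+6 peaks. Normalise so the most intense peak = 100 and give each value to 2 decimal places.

98.42 : 100.00 : 33.87 : 3.82

Each Xg atom is independently Xg-35 (p = 0.747) or Xg-37 (q = 0.253); the cluster is the binomial expansion (p + q)^3.
P(M) = 0.747^3 = 0.416833
P(M+2) = 3 × 0.747^2 × 0.253^1 = 0.423529
P(M+4) = 3 × 0.747^1 × 0.253^2 = 0.143444
P(M+6) = 0.253^3 = 0.016194
The M+2 peak is largest (0.423529); scaling to 100 gives 98.42 : 100.00 : 33.87 : 3.82.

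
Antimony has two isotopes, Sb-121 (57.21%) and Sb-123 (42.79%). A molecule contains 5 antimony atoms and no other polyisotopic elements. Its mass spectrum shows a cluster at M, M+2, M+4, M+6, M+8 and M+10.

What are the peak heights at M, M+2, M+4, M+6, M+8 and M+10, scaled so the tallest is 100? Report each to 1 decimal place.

17.9 : 66.8 : 100.0 : 74.8 : 28.0 : 4.2

Each Sb atom is independently Sb-121 (p = 0.5721) or Sb-123 (q = 0.4279); the cluster is the binomial expansion (p + q)^5.
P(M) = 0.5721^5 = 0.061286
P(M+2) = 5 × 0.5721^4 × 0.4279^1 = 0.229192
P(M+4) = 10 × 0.5721^3 × 0.4279^2 = 0.342847
P(M+6) = 10 × 0.5721^2 × 0.4279^3 = 0.256431
P(M+8) = 5 × 0.5721^1 × 0.4279^4 = 0.095898
P(M+10) = 0.4279^5 = 0.014345
The M+4 peak is largest (0.342847); scaling to 100 gives 17.9 : 66.8 : 100.0 : 74.8 : 28.0 : 4.2.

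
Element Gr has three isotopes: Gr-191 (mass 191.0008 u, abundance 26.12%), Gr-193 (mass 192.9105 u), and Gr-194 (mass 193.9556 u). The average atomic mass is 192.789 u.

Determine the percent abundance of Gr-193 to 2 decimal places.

The remaining 73.88% is split between Gr-193 (fraction x) and Gr-194 (fraction 0.7388 − x).
Substituting: 192.9105x + 193.9556(0.7388 − x) = 142.89959104
(192.9105 − 193.9556)x = -0.39480624  ⇒  x = 0.37777, y = 0.36103
Gr-193: 37.78%, Gr-194: 36.10%.

37.78%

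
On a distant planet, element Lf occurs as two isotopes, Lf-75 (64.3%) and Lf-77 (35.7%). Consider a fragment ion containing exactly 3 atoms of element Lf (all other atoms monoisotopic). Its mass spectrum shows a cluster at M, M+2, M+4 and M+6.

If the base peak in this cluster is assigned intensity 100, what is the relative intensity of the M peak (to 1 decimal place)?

Binomial terms of (0.643 + 0.357)^3: M 0.2658, M+2 0.4428, M+4 0.2458, M+6 0.0455 → M+2 is the base peak.
P(M+2) = C(3,1) × 0.643^2 × 0.357^1 = 3 × 0.413449 × 0.3570 = 0.442804 (base)
P(M) = C(3,0) × 0.643^3 × 0.357^0 = 1 × 0.26584771 × 1.0000 = 0.265848
Relative intensity = 0.265848 / 0.442804 × 100 = 60.0

60.0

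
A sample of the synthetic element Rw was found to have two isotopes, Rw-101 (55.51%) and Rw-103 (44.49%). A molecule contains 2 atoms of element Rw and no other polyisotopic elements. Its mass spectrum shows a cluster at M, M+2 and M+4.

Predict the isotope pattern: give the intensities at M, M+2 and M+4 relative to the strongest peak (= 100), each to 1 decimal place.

62.4 : 100.0 : 40.1

The 2 Rw atoms are independent, so intensities follow the terms of (0.5551 + 0.4449)^2.
P(M) = 0.5551^2 = 0.308136
P(M+2) = 2 × 0.5551^1 × 0.4449^1 = 0.493928
P(M+4) = 0.4449^2 = 0.197936
The M+2 peak is largest (0.493928); scaling to 100 gives 62.4 : 100.0 : 40.1.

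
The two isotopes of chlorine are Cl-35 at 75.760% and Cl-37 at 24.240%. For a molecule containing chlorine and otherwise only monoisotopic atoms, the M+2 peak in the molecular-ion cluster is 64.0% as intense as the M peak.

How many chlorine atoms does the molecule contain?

For n independent Cl atoms, I(M+2)/I(M) = n · (abundance Cl-37) / (abundance Cl-35) = n · 0.24240/0.75760.
n = 0.640 × 0.75760/0.24240 = 2.00 ≈ 2

2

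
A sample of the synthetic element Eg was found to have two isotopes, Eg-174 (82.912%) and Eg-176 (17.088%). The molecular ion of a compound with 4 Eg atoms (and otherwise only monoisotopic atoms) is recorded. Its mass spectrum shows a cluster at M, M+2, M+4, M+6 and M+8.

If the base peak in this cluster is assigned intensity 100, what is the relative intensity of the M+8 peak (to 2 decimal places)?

Term probabilities: M 0.4726, M+2 0.3896, M+4 0.1204, M+6 0.0165, M+8 0.0009. Base peak = M.
P(M) = C(4,0) × 0.82912^4 × 0.17088^0 = 1 × 0.47257372 × 1.0000 = 0.472574 (base)
P(M+8) = C(4,4) × 0.82912^0 × 0.17088^4 = 1 × 1.0000 × 0.00085264 = 0.000853
Relative intensity = 0.000853 / 0.472574 × 100 = 0.18

0.18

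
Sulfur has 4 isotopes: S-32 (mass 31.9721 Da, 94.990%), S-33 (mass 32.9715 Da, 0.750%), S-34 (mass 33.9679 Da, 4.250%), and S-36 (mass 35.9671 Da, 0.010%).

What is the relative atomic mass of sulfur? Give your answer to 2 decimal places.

Average mass = Σ (abundance × isotope mass) = 0.94990 × 31.9721 + 0.00750 × 32.9715 + 0.04250 × 33.9679 + 0.00010 × 35.9671
= 30.37030 + 0.24729 + 1.44364 + 0.00360 = 32.06483 Da

32.06 Da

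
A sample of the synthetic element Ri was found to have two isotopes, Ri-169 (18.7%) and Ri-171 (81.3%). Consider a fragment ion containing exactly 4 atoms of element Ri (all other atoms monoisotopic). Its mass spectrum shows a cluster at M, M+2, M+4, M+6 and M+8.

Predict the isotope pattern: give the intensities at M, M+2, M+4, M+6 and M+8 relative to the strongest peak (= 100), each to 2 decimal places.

0.28 : 4.87 : 31.74 : 92.00 : 100.00

The 4 Ri atoms are independent, so intensities follow the terms of (0.187 + 0.813)^4.
P(M) = 0.187^4 = 0.001223
P(M+2) = 4 × 0.187^3 × 0.813^1 = 0.021265
P(M+4) = 6 × 0.187^2 × 0.813^2 = 0.138681
P(M+6) = 4 × 0.187^1 × 0.813^3 = 0.401951
P(M+8) = 0.813^4 = 0.436880
The M+8 peak is largest (0.436880); scaling to 100 gives 0.28 : 4.87 : 31.74 : 92.00 : 100.00.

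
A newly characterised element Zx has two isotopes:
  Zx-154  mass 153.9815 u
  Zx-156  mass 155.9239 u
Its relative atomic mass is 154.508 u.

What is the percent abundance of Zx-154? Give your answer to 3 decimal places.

72.894%

With x = fraction of Zx-154 (so Zx-156 is 1 − x):
153.9815·x + 155.9239·(1 − x) = 154.508
(153.9815 − 155.9239)·x = 154.508 − 155.9239
x = -1.4159 / -1.9424 = 0.72894 → 72.894% Zx-154, 27.106% Zx-156.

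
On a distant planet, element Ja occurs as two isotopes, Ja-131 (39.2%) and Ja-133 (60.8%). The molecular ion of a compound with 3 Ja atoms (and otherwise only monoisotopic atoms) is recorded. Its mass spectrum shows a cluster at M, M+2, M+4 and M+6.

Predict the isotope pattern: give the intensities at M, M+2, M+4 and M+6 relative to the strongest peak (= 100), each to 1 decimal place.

Expanding (0.392 + 0.608)^3:
P(M) = 0.392^3 = 0.060236
P(M+2) = 3 × 0.392^2 × 0.608^1 = 0.280283
P(M+4) = 3 × 0.392^1 × 0.608^2 = 0.434725
P(M+6) = 0.608^3 = 0.224756
The M+4 peak is largest (0.434725); scaling to 100 gives 13.9 : 64.5 : 100.0 : 51.7.

13.9 : 64.5 : 100.0 : 51.7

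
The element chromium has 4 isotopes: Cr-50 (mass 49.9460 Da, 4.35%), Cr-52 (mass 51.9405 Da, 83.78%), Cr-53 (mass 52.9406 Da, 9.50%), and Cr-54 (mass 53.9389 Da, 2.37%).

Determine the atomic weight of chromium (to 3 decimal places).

Average mass = Σ (abundance × isotope mass) = 0.0435 × 49.9460 + 0.8378 × 51.9405 + 0.0950 × 52.9406 + 0.0237 × 53.9389
= 2.17265 + 43.51575 + 5.02936 + 1.27835 = 51.99611 Da

51.996 Da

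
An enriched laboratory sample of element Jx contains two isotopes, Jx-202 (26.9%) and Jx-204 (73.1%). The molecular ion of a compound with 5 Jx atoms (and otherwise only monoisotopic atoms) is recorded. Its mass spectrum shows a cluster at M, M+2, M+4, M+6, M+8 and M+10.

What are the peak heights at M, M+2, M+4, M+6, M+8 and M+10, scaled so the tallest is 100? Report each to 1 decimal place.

0.4 : 5.0 : 27.1 : 73.6 : 100.0 : 54.3

The 5 Jx atoms are independent, so intensities follow the terms of (0.269 + 0.731)^5.
P(M) = 0.269^5 = 0.001409
P(M+2) = 5 × 0.269^4 × 0.731^1 = 0.019138
P(M+4) = 10 × 0.269^3 × 0.731^2 = 0.104014
P(M+6) = 10 × 0.269^2 × 0.731^3 = 0.282655
P(M+8) = 5 × 0.269^1 × 0.731^4 = 0.384054
P(M+10) = 0.731^5 = 0.208731
The M+8 peak is largest (0.384054); scaling to 100 gives 0.4 : 5.0 : 27.1 : 73.6 : 100.0 : 54.3.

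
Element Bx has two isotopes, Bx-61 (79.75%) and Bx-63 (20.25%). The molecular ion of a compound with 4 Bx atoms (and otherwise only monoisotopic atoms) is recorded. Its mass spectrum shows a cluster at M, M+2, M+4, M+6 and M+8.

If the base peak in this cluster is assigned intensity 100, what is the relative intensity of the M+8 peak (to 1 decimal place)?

Term probabilities: M 0.4045, M+2 0.4108, M+4 0.1565, M+6 0.0265, M+8 0.0017. Base peak = M+2.
P(M+2) = C(4,1) × 0.7975^3 × 0.2025^1 = 4 × 0.50721498 × 0.2025 = 0.410844 (base)
P(M+8) = C(4,4) × 0.7975^0 × 0.2025^4 = 1 × 1.0000 × 0.00168151 = 0.001682
Relative intensity = 0.001682 / 0.410844 × 100 = 0.4

0.4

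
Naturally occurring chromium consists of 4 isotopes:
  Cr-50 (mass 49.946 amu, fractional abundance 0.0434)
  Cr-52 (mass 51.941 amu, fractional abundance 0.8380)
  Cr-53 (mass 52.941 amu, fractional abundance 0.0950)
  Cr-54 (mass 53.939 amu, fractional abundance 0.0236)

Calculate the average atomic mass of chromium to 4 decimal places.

51.9966 amu

The abundance-weighted mean is 0.0434 × 49.946 + 0.8380 × 51.941 + 0.0950 × 52.941 + 0.0236 × 53.939
= 2.16766 + 43.52656 + 5.02940 + 1.27296 = 51.99658 amu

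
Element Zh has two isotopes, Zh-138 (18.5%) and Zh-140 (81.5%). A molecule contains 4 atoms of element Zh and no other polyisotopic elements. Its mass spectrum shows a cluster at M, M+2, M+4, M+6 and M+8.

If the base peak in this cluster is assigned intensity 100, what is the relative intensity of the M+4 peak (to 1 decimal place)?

(0.185 + 0.815)^4 gives M 0.0012, M+2 0.0206, M+4 0.1364, M+6 0.4006, M+8 0.4412; the largest is M+8.
P(M+8) = C(4,4) × 0.185^0 × 0.815^4 = 1 × 1.0000 × 0.44119485 = 0.441195 (base)
P(M+4) = C(4,2) × 0.185^2 × 0.815^2 = 6 × 0.034225 × 0.664225 = 0.136399
Relative intensity = 0.136399 / 0.441195 × 100 = 30.9

30.9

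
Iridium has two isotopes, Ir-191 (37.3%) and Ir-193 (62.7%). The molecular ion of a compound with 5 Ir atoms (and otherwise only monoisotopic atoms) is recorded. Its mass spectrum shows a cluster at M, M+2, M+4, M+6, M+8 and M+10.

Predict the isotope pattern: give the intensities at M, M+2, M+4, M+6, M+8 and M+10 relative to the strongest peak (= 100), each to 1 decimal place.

Each Ir atom is independently Ir-191 (p = 0.373) or Ir-193 (q = 0.627); the cluster is the binomial expansion (p + q)^5.
P(M) = 0.373^5 = 0.007220
P(M+2) = 5 × 0.373^4 × 0.627^1 = 0.060684
P(M+4) = 10 × 0.373^3 × 0.627^2 = 0.204015
P(M+6) = 10 × 0.373^2 × 0.627^3 = 0.342942
P(M+8) = 5 × 0.373^1 × 0.627^4 = 0.288237
P(M+10) = 0.627^5 = 0.096903
The M+6 peak is largest (0.342942); scaling to 100 gives 2.1 : 17.7 : 59.5 : 100.0 : 84.0 : 28.3.

2.1 : 17.7 : 59.5 : 100.0 : 84.0 : 28.3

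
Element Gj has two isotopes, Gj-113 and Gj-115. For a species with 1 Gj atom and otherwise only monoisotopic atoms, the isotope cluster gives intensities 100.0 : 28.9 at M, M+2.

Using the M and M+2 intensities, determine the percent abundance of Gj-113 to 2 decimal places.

If p is the fraction of Gj that is Gj-113, then I(M+2)/I(M) = [C(1,1)·p^0·(1−p)] / p^1 = 1·(1−p)/p = 28.9/100.0 = 0.2890
(1−p)/p = 0.2890/1 = 0.2890  ⇒  p = 1/(1 + 0.2890) = 0.7758
Gj-113: 77.58%, Gj-115: 22.42%.

77.58%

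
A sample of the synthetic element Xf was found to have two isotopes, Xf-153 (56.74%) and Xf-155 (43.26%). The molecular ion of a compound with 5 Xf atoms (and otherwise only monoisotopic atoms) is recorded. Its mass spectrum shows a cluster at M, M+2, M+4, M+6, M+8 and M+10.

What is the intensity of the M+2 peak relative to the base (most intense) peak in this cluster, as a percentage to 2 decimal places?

Binomial terms of (0.5674 + 0.4326)^5: M 0.0588, M+2 0.2242, M+4 0.3419, M+6 0.2606, M+8 0.0994, M+10 0.0152 → M+4 is the base peak.
P(M+4) = C(5,2) × 0.5674^3 × 0.4326^2 = 10 × 0.18267032 × 0.18714276 = 0.341854 (base)
P(M+2) = C(5,1) × 0.5674^4 × 0.4326^1 = 5 × 0.10364714 × 0.4326 = 0.224189
Relative intensity = 0.224189 / 0.341854 × 100 = 65.58

65.58%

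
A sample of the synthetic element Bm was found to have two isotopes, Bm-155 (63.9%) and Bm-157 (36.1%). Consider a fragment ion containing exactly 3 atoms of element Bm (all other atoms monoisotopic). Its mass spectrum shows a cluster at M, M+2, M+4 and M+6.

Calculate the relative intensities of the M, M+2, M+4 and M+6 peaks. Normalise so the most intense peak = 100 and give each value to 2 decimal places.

59.00 : 100.00 : 56.49 : 10.64

Each Bm atom is independently Bm-155 (p = 0.639) or Bm-157 (q = 0.361); the cluster is the binomial expansion (p + q)^3.
P(M) = 0.639^3 = 0.260917
P(M+2) = 3 × 0.639^2 × 0.361^1 = 0.442212
P(M+4) = 3 × 0.639^1 × 0.361^2 = 0.249825
P(M+6) = 0.361^3 = 0.047046
The M+2 peak is largest (0.442212); scaling to 100 gives 59.00 : 100.00 : 56.49 : 10.64.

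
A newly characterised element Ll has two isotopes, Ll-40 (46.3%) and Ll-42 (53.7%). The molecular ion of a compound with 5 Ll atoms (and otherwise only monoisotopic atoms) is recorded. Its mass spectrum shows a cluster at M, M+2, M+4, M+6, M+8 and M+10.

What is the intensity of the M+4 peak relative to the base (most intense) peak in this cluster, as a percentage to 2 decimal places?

Term probabilities: M 0.0213, M+2 0.1234, M+4 0.2862, M+6 0.3320, M+8 0.1925, M+10 0.0447. Base peak = M+6.
P(M+6) = C(5,3) × 0.463^2 × 0.537^3 = 10 × 0.214369 × 0.15485415 = 0.331959 (base)
P(M+4) = C(5,2) × 0.463^3 × 0.537^2 = 10 × 0.09925285 × 0.288369 = 0.286214
Relative intensity = 0.286214 / 0.331959 × 100 = 86.22

86.22%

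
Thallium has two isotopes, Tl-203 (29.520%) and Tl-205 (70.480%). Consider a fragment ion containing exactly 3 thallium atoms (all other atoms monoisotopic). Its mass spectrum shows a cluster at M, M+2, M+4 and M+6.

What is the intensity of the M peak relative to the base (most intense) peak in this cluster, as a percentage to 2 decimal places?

5.85%

(0.29520 + 0.70480)^3 gives M 0.0257, M+2 0.1843, M+4 0.4399, M+6 0.3501; the largest is M+4.
P(M+4) = C(3,2) × 0.29520^1 × 0.70480^2 = 3 × 0.2952 × 0.49674304 = 0.439916 (base)
P(M) = C(3,0) × 0.29520^3 × 0.70480^0 = 1 × 0.02572463 × 1.0000 = 0.025725
Relative intensity = 0.025725 / 0.439916 × 100 = 5.85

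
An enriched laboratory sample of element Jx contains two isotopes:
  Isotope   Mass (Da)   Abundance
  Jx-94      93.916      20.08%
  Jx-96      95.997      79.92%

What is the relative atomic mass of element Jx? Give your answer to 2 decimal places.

Ar = Σ fᵢ·mᵢ = 0.2008 × 93.916 + 0.7992 × 95.997
= 18.8583 + 76.7208 = 95.5791 Da

95.58 Da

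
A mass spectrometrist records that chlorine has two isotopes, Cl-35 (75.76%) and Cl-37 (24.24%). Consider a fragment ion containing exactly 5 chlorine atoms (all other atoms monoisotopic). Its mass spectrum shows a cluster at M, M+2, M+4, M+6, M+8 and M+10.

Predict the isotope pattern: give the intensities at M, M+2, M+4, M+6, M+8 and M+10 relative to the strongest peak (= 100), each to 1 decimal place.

62.5 : 100.0 : 64.0 : 20.5 : 3.3 : 0.2

The 5 Cl atoms are independent, so intensities follow the terms of (0.7576 + 0.2424)^5.
P(M) = 0.7576^5 = 0.249574
P(M+2) = 5 × 0.7576^4 × 0.2424^1 = 0.399266
P(M+4) = 10 × 0.7576^3 × 0.2424^2 = 0.255497
P(M+6) = 10 × 0.7576^2 × 0.2424^3 = 0.081748
P(M+8) = 5 × 0.7576^1 × 0.2424^4 = 0.013078
P(M+10) = 0.2424^5 = 0.000837
The M+2 peak is largest (0.399266); scaling to 100 gives 62.5 : 100.0 : 64.0 : 20.5 : 3.3 : 0.2.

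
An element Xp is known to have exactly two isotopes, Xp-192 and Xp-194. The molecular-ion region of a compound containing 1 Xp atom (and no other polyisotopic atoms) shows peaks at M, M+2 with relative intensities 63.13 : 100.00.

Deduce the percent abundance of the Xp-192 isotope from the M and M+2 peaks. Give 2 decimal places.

38.70%

Let p = fractional abundance of Xp-192. I(M+2)/I(M) = [C(1,1)·p^0·(1−p)] / p^1 = 1·(1−p)/p = 100.00/63.13 = 1.5840
(1−p)/p = 1.5840/1 = 1.5840  ⇒  p = 1/(1 + 1.5840) = 0.3870
Xp-192: 38.70%, Xp-194: 61.30%.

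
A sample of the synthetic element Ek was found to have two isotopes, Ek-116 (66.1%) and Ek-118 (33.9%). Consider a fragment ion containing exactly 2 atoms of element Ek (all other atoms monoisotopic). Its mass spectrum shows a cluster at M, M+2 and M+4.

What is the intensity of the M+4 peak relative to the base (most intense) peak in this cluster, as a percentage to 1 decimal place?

25.6%

Binomial terms of (0.661 + 0.339)^2: M 0.4369, M+2 0.4482, M+4 0.1149 → M+2 is the base peak.
P(M+2) = C(2,1) × 0.661^1 × 0.339^1 = 2 × 0.6610 × 0.3390 = 0.448158 (base)
P(M+4) = C(2,2) × 0.661^0 × 0.339^2 = 1 × 1.0000 × 0.114921 = 0.114921
Relative intensity = 0.114921 / 0.448158 × 100 = 25.6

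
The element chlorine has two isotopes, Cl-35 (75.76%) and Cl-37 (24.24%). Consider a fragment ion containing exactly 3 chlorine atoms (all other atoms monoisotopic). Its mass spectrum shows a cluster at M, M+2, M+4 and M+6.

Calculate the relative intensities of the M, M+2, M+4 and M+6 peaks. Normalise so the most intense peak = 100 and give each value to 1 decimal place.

Each Cl atom is independently Cl-35 (p = 0.7576) or Cl-37 (q = 0.2424); the cluster is the binomial expansion (p + q)^3.
P(M) = 0.7576^3 = 0.434830
P(M+2) = 3 × 0.7576^2 × 0.2424^1 = 0.417382
P(M+4) = 3 × 0.7576^1 × 0.2424^2 = 0.133545
P(M+6) = 0.2424^3 = 0.014243
The M peak is largest (0.434830); scaling to 100 gives 100.0 : 96.0 : 30.7 : 3.3.

100.0 : 96.0 : 30.7 : 3.3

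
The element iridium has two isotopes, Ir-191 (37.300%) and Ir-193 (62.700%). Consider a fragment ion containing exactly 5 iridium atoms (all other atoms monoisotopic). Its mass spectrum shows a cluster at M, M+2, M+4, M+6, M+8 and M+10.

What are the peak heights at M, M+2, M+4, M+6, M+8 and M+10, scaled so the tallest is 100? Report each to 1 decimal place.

The 5 Ir atoms are independent, so intensities follow the terms of (0.37300 + 0.62700)^5.
P(M) = 0.37300^5 = 0.007220
P(M+2) = 5 × 0.37300^4 × 0.62700^1 = 0.060684
P(M+4) = 10 × 0.37300^3 × 0.62700^2 = 0.204015
P(M+6) = 10 × 0.37300^2 × 0.62700^3 = 0.342942
P(M+8) = 5 × 0.37300^1 × 0.62700^4 = 0.288237
P(M+10) = 0.62700^5 = 0.096903
The M+6 peak is largest (0.342942); scaling to 100 gives 2.1 : 17.7 : 59.5 : 100.0 : 84.0 : 28.3.

2.1 : 17.7 : 59.5 : 100.0 : 84.0 : 28.3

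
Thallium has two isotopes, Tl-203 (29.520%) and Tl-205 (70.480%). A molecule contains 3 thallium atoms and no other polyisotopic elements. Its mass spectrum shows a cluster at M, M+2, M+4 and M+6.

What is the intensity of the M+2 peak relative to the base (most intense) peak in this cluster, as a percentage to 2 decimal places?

Binomial terms of (0.29520 + 0.70480)^3: M 0.0257, M+2 0.1843, M+4 0.4399, M+6 0.3501 → M+4 is the base peak.
P(M+4) = C(3,2) × 0.29520^1 × 0.70480^2 = 3 × 0.2952 × 0.49674304 = 0.439916 (base)
P(M+2) = C(3,1) × 0.29520^2 × 0.70480^1 = 3 × 0.08714304 × 0.7048 = 0.184255
Relative intensity = 0.184255 / 0.439916 × 100 = 41.88

41.88%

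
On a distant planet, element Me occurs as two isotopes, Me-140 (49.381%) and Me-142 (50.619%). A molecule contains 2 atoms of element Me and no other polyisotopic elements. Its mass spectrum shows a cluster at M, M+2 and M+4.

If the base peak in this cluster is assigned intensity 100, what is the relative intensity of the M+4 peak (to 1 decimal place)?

51.3

Binomial terms of (0.49381 + 0.50619)^2: M 0.2438, M+2 0.4999, M+4 0.2562 → M+2 is the base peak.
P(M+2) = C(2,1) × 0.49381^1 × 0.50619^1 = 2 × 0.49381 × 0.50619 = 0.499923 (base)
P(M+4) = C(2,2) × 0.49381^0 × 0.50619^2 = 1 × 1.0000 × 0.25622832 = 0.256228
Relative intensity = 0.256228 / 0.499923 × 100 = 51.3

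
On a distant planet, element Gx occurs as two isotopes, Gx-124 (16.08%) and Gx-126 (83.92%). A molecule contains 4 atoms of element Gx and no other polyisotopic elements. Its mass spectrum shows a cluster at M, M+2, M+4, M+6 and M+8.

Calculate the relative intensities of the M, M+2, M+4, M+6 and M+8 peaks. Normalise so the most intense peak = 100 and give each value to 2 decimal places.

0.13 : 2.81 : 22.03 : 76.64 : 100.00

Expanding (0.1608 + 0.8392)^4:
P(M) = 0.1608^4 = 0.000669
P(M+2) = 4 × 0.1608^3 × 0.8392^1 = 0.013957
P(M+4) = 6 × 0.1608^2 × 0.8392^2 = 0.109258
P(M+6) = 4 × 0.1608^1 × 0.8392^3 = 0.380139
P(M+8) = 0.8392^4 = 0.495977
The M+8 peak is largest (0.495977); scaling to 100 gives 0.13 : 2.81 : 22.03 : 76.64 : 100.00.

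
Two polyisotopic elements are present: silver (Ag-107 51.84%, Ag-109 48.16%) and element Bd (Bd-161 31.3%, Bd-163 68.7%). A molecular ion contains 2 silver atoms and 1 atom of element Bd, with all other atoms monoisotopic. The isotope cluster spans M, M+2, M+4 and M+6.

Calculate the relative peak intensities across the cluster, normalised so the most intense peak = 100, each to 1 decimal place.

Silver pattern (n=2): 0.26873856 : 0.49932288 : 0.23193856
Element Bd pattern (n=1): 0.3130 : 0.6870
Convolve the two distributions (both contribute in 2-u steps):
  M: 0.26873856×0.3130 = 0.084115
  M+2: 0.26873856×0.6870 + 0.49932288×0.3130 = 0.340911
  M+4: 0.49932288×0.6870 + 0.23193856×0.3130 = 0.415632
  M+6: 0.23193856×0.6870 = 0.159342
Scale to base peak (0.415632) = 100: 20.2 : 82.0 : 100.0 : 38.3

20.2 : 82.0 : 100.0 : 38.3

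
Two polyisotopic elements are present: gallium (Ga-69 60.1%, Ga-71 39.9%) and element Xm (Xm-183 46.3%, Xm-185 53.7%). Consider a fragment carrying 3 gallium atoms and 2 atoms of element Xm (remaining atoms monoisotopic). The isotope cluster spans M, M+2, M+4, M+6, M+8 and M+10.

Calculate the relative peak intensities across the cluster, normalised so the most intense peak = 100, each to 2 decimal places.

Gallium pattern (n=3): 0.2170818 : 0.4323576 : 0.2870394 : 0.0635212
Element Xm pattern (n=2): 0.214369 : 0.497262 : 0.288369
Convolve the two distributions (both contribute in 2-u steps):
  M: 0.2170818×0.214369 = 0.046536
  M+2: 0.2170818×0.497262 + 0.4323576×0.214369 = 0.200631
  M+4: 0.2170818×0.288369 + 0.4323576×0.497262 + 0.2870394×0.214369 = 0.339127
  M+6: 0.4323576×0.288369 + 0.2870394×0.497262 + 0.0635212×0.214369 = 0.281029
  M+8: 0.2870394×0.288369 + 0.0635212×0.497262 = 0.114360
  M+10: 0.0635212×0.288369 = 0.018318
Scale to base peak (0.339127) = 100: 13.72 : 59.16 : 100.00 : 82.87 : 33.72 : 5.40

13.72 : 59.16 : 100.00 : 82.87 : 33.72 : 5.40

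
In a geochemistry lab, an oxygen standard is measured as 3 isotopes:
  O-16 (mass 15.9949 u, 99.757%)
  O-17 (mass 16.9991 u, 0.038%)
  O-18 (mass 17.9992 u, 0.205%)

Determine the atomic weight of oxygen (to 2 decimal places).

Weight each isotope mass by its fractional abundance: 0.99757 × 15.9949 + 0.00038 × 16.9991 + 0.00205 × 17.9992
= 15.95603 + 0.00646 + 0.03690 = 15.99939 u

16.00 u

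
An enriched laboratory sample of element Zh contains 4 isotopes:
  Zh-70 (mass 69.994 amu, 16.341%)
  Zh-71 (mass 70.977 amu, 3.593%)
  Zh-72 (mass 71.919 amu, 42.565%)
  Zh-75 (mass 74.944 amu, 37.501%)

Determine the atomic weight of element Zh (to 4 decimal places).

Average mass = Σ (abundance × isotope mass) = 0.16341 × 69.994 + 0.03593 × 70.977 + 0.42565 × 71.919 + 0.37501 × 74.944
= 11.43772 + 2.55020 + 30.61232 + 28.10475 = 72.70499 amu

72.7050 amu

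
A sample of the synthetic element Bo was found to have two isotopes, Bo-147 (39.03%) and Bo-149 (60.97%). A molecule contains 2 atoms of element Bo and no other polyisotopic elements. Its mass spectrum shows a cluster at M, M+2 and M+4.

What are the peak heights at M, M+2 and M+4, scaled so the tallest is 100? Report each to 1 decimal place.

The 2 Bo atoms are independent, so intensities follow the terms of (0.3903 + 0.6097)^2.
P(M) = 0.3903^2 = 0.152334
P(M+2) = 2 × 0.3903^1 × 0.6097^1 = 0.475932
P(M+4) = 0.6097^2 = 0.371734
The M+2 peak is largest (0.475932); scaling to 100 gives 32.0 : 100.0 : 78.1.

32.0 : 100.0 : 78.1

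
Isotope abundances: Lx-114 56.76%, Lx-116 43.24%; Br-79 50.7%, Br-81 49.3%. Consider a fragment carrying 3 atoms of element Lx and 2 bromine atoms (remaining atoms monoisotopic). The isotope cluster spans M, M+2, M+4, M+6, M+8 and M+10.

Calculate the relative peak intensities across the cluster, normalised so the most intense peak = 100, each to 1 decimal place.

Element Lx pattern (n=3): 0.18286356 : 0.41791861 : 0.31837211 : 0.08084572
Bromine pattern (n=2): 0.257049 : 0.499902 : 0.243049
Convolve the two distributions (both contribute in 2-u steps):
  M: 0.18286356×0.257049 = 0.047005
  M+2: 0.18286356×0.499902 + 0.41791861×0.257049 = 0.198839
  M+4: 0.18286356×0.243049 + 0.41791861×0.499902 + 0.31837211×0.257049 = 0.335200
  M+6: 0.41791861×0.243049 + 0.31837211×0.499902 + 0.08084572×0.257049 = 0.281511
  M+8: 0.31837211×0.243049 + 0.08084572×0.499902 = 0.117795
  M+10: 0.08084572×0.243049 = 0.019649
Scale to base peak (0.335200) = 100: 14.0 : 59.3 : 100.0 : 84.0 : 35.1 : 5.9

14.0 : 59.3 : 100.0 : 84.0 : 35.1 : 5.9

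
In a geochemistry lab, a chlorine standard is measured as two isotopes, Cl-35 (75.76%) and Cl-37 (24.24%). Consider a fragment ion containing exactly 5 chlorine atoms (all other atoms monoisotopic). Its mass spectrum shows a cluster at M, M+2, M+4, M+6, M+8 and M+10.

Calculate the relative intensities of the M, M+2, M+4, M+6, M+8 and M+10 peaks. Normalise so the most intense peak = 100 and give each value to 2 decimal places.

Each Cl atom is independently Cl-35 (p = 0.7576) or Cl-37 (q = 0.2424); the cluster is the binomial expansion (p + q)^5.
P(M) = 0.7576^5 = 0.249574
P(M+2) = 5 × 0.7576^4 × 0.2424^1 = 0.399266
P(M+4) = 10 × 0.7576^3 × 0.2424^2 = 0.255497
P(M+6) = 10 × 0.7576^2 × 0.2424^3 = 0.081748
P(M+8) = 5 × 0.7576^1 × 0.2424^4 = 0.013078
P(M+10) = 0.2424^5 = 0.000837
The M+2 peak is largest (0.399266); scaling to 100 gives 62.51 : 100.00 : 63.99 : 20.47 : 3.28 : 0.21.

62.51 : 100.00 : 63.99 : 20.47 : 3.28 : 0.21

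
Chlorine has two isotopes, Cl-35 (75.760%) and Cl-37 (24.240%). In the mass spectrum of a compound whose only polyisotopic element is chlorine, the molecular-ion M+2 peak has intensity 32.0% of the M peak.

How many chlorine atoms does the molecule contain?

1

For n independent Cl atoms, I(M+2)/I(M) = n · (abundance Cl-37) / (abundance Cl-35) = n · 0.24240/0.75760.
n = 0.320 × 0.75760/0.24240 = 1.00 ≈ 1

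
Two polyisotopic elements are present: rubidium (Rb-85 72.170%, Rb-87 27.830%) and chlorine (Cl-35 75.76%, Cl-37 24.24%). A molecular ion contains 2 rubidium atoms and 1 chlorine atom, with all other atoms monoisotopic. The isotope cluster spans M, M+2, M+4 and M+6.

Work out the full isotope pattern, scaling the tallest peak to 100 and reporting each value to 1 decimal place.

91.6 : 100.0 : 36.2 : 4.4

Rubidium pattern (n=2): 0.52085089 : 0.40169822 : 0.07745089
Chlorine pattern (n=1): 0.7576 : 0.2424
Convolve the two distributions (both contribute in 2-u steps):
  M: 0.52085089×0.7576 = 0.394597
  M+2: 0.52085089×0.2424 + 0.40169822×0.7576 = 0.430581
  M+4: 0.40169822×0.2424 + 0.07745089×0.7576 = 0.156048
  M+6: 0.07745089×0.2424 = 0.018774
Scale to base peak (0.430581) = 100: 91.6 : 100.0 : 36.2 : 4.4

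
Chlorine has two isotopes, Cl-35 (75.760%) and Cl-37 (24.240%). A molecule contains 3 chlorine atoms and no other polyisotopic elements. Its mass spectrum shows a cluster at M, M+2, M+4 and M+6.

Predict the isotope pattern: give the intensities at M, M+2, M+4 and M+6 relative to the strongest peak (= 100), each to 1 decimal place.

100.0 : 96.0 : 30.7 : 3.3

Expanding (0.75760 + 0.24240)^3:
P(M) = 0.75760^3 = 0.434830
P(M+2) = 3 × 0.75760^2 × 0.24240^1 = 0.417382
P(M+4) = 3 × 0.75760^1 × 0.24240^2 = 0.133545
P(M+6) = 0.24240^3 = 0.014243
The M peak is largest (0.434830); scaling to 100 gives 100.0 : 96.0 : 30.7 : 3.3.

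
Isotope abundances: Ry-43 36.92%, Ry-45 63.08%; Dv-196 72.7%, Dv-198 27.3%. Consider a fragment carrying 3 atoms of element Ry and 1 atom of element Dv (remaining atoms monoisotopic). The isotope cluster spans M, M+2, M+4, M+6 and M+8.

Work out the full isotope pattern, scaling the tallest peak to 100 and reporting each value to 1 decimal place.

Element Ry pattern (n=3): 0.05032515 : 0.25795047 : 0.44072361 : 0.25100077
Element Dv pattern (n=1): 0.7270 : 0.2730
Convolve the two distributions (both contribute in 2-u steps):
  M: 0.05032515×0.7270 = 0.036586
  M+2: 0.05032515×0.2730 + 0.25795047×0.7270 = 0.201269
  M+4: 0.25795047×0.2730 + 0.44072361×0.7270 = 0.390827
  M+6: 0.44072361×0.2730 + 0.25100077×0.7270 = 0.302795
  M+8: 0.25100077×0.2730 = 0.068523
Scale to base peak (0.390827) = 100: 9.4 : 51.5 : 100.0 : 77.5 : 17.5

9.4 : 51.5 : 100.0 : 77.5 : 17.5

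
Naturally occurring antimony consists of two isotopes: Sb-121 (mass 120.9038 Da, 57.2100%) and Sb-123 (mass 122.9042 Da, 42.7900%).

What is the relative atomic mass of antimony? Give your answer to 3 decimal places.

121.760 Da

The abundance-weighted mean is 0.572100 × 120.9038 + 0.427900 × 122.9042
= 69.16906 + 52.59071 = 121.75977 Da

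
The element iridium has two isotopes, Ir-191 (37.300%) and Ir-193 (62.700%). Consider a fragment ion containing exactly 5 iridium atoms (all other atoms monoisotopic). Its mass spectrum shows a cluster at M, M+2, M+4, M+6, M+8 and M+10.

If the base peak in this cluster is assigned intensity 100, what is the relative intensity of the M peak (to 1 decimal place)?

2.1

Binomial terms of (0.37300 + 0.62700)^5: M 0.0072, M+2 0.0607, M+4 0.2040, M+6 0.3429, M+8 0.2882, M+10 0.0969 → M+6 is the base peak.
P(M+6) = C(5,3) × 0.37300^2 × 0.62700^3 = 10 × 0.139129 × 0.24649188 = 0.342942 (base)
P(M) = C(5,0) × 0.37300^5 × 0.62700^0 = 1 × 0.00722012 × 1.0000 = 0.007220
Relative intensity = 0.007220 / 0.342942 × 100 = 2.1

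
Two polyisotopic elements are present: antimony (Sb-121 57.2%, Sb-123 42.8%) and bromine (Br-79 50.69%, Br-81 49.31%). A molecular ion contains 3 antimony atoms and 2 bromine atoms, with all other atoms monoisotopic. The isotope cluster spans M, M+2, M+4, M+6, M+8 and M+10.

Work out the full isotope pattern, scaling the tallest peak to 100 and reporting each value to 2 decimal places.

Antimony pattern (n=3): 0.18714925 : 0.42010426 : 0.31434374 : 0.07840275
Bromine pattern (n=2): 0.25694761 : 0.49990478 : 0.24314761
Convolve the two distributions (both contribute in 2-u steps):
  M: 0.18714925×0.25694761 = 0.048088
  M+2: 0.18714925×0.49990478 + 0.42010426×0.25694761 = 0.201502
  M+4: 0.18714925×0.24314761 + 0.42010426×0.49990478 + 0.31434374×0.25694761 = 0.336287
  M+6: 0.42010426×0.24314761 + 0.31434374×0.49990478 + 0.07840275×0.25694761 = 0.279435
  M+8: 0.31434374×0.24314761 + 0.07840275×0.49990478 = 0.115626
  M+10: 0.07840275×0.24314761 = 0.019063
Scale to base peak (0.336287) = 100: 14.30 : 59.92 : 100.00 : 83.09 : 34.38 : 5.67

14.30 : 59.92 : 100.00 : 83.09 : 34.38 : 5.67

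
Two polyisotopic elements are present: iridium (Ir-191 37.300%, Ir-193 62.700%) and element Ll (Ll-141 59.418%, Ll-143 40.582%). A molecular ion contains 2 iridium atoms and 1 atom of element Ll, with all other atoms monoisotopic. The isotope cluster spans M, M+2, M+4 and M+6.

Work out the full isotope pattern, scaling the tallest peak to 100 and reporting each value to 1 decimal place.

19.5 : 79.0 : 100.0 : 37.7

Iridium pattern (n=2): 0.139129 : 0.467742 : 0.393129
Element Ll pattern (n=1): 0.59418 : 0.40582
Convolve the two distributions (both contribute in 2-u steps):
  M: 0.139129×0.59418 = 0.082668
  M+2: 0.139129×0.40582 + 0.467742×0.59418 = 0.334384
  M+4: 0.467742×0.40582 + 0.393129×0.59418 = 0.423408
  M+6: 0.393129×0.40582 = 0.159540
Scale to base peak (0.423408) = 100: 19.5 : 79.0 : 100.0 : 37.7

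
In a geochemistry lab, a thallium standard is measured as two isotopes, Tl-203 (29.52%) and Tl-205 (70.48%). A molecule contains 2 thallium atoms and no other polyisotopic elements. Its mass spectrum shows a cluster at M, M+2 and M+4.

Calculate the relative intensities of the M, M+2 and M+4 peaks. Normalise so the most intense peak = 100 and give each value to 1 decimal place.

Each Tl atom is independently Tl-203 (p = 0.2952) or Tl-205 (q = 0.7048); the cluster is the binomial expansion (p + q)^2.
P(M) = 0.2952^2 = 0.087143
P(M+2) = 2 × 0.2952^1 × 0.7048^1 = 0.416114
P(M+4) = 0.7048^2 = 0.496743
The M+4 peak is largest (0.496743); scaling to 100 gives 17.5 : 83.8 : 100.0.

17.5 : 83.8 : 100.0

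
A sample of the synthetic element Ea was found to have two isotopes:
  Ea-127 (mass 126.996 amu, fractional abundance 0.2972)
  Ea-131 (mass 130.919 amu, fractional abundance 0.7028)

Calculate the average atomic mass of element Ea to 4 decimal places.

129.7531 amu

The abundance-weighted mean is 0.2972 × 126.996 + 0.7028 × 130.919
= 37.74321 + 92.00987 = 129.75308 amu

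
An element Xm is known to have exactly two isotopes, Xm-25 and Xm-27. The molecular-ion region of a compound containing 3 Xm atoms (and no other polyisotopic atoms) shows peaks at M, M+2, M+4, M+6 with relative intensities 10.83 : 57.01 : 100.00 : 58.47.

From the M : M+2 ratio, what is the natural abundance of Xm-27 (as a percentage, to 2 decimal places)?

63.70%

Let p = fractional abundance of Xm-25. I(M+2)/I(M) = [C(3,1)·p^2·(1−p)] / p^3 = 3·(1−p)/p = 57.01/10.83 = 5.2641
(1−p)/p = 5.2641/3 = 1.7547  ⇒  p = 1/(1 + 1.7547) = 0.3630
Xm-25: 36.30%, Xm-27: 63.70%.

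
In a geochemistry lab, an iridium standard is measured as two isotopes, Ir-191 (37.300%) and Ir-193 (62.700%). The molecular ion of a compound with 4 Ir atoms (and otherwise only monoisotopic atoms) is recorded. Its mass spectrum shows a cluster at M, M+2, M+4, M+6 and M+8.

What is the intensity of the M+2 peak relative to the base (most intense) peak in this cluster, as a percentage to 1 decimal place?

(0.37300 + 0.62700)^4 gives M 0.0194, M+2 0.1302, M+4 0.3282, M+6 0.3678, M+8 0.1546; the largest is M+6.
P(M+6) = C(4,3) × 0.37300^1 × 0.62700^3 = 4 × 0.3730 × 0.24649188 = 0.367766 (base)
P(M+2) = C(4,1) × 0.37300^3 × 0.62700^1 = 4 × 0.05189512 × 0.6270 = 0.130153
Relative intensity = 0.130153 / 0.367766 × 100 = 35.4

35.4%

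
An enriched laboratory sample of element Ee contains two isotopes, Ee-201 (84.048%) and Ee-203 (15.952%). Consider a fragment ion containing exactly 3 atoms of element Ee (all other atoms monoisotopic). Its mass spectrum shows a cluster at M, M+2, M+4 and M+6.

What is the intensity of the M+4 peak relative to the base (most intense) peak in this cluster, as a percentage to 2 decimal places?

10.81%

Term probabilities: M 0.5937, M+2 0.3381, M+4 0.0642, M+6 0.0041. Base peak = M.
P(M) = C(3,0) × 0.84048^3 × 0.15952^0 = 1 × 0.59372064 × 1.0000 = 0.593721 (base)
P(M+4) = C(3,2) × 0.84048^1 × 0.15952^2 = 3 × 0.84048 × 0.02544663 = 0.064162
Relative intensity = 0.064162 / 0.593721 × 100 = 10.81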